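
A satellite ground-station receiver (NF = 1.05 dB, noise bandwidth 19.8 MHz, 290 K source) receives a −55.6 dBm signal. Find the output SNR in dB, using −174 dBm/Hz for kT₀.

Noise floor: N = −174 + 10 log₁₀(B) + NF
10 log₁₀(1.98×10⁷) = 72.97 dB
N = −174 + 72.97 + 1.05 = −99.98 dBm
SNR = P_sig − N = −55.6 − (−99.98) = 44.38 dB → 44.4 dB

44.4 dB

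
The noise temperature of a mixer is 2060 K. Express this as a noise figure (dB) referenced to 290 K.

F = 1 + T_e/T₀ = 1 + 2060/290 = 8.10345
NF = 10 log₁₀(8.10345) = 9.09 dB

9.09 dB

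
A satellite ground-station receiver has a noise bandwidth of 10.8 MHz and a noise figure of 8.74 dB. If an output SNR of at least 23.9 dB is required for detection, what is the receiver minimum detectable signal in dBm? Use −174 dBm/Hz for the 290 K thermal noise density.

Sensitivity = −174 + 10 log₁₀(B) + NF + SNR_min
= −174 + 70.33 + 8.74 + 23.9
= −71.03 dBm → −71.0 dBm

−71.0 dBm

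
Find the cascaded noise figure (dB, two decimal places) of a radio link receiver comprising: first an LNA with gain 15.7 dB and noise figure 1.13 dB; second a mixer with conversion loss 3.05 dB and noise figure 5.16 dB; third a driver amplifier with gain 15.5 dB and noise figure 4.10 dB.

Convert to linear (a loss of L dB is a gain of −L dB): F_i = 10^(NF_i/10), G_i = 10^(G_i,dB/10)
  Stage 1: F_1 = 10^(1.13/10) = 1.297, G_1 = 10^(15.7/10) = 37.15
  Stage 2: F_2 = 10^(5.16/10) = 3.281, G_2 = 10^(−3.05/10) = 0.4955
  Stage 3: F_3 = 10^(4.10/10) = 2.570, G_3 = 10^(15.5/10) = 35.48
Friis cascade:
  F = 1.297 + (3.281 − 1)/37.15 + (2.570 − 1)/18.41 = 1.444
NF = 10 log₁₀(1.444) = 1.60 dB

1.60 dB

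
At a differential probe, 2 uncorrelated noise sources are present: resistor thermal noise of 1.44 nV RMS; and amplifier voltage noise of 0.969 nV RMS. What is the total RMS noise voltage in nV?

Uncorrelated sources add in power (mean-square): V_tot = √(ΣV_i²)
V_tot = √[(1.44×10⁻⁹)² + (9.69×10⁻¹⁰)²] = 1.74×10⁻⁹ V = 1.74 nV

1.74 nV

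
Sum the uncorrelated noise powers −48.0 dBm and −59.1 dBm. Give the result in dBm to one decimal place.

−47.7 dBm

Convert to linear, add, convert back:
P₁ = 1.58×10⁻⁸ W, P₂ = 1.23×10⁻⁹ W
P_tot = 1.71×10⁻⁸ W → 10 log₁₀(P_tot / 10⁻³) = −47.7 dBm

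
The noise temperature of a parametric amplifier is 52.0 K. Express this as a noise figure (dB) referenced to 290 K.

F = 1 + T_e/T₀ = 1 + 52.0/290 = 1.17931
NF = 10 log₁₀(1.17931) = 0.716 dB

0.716 dB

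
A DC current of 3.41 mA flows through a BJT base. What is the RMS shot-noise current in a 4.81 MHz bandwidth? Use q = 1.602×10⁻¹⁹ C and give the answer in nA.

72.5 nA

I_n = √(2qI·B)
2qI·B = 2 × 1.602×10⁻¹⁹ × 3.41×10⁻³ × 4.81×10⁶ = 5.26×10⁻¹⁵ A²
I_n = √(5.26×10⁻¹⁵) = 7.25×10⁻⁸ A = 72.5 nA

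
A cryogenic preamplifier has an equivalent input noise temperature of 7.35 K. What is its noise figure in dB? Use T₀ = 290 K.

0.109 dB

F = 1 + T_e/T₀ = 1 + 7.35/290 = 1.02534
NF = 10 log₁₀(1.02534) = 0.109 dB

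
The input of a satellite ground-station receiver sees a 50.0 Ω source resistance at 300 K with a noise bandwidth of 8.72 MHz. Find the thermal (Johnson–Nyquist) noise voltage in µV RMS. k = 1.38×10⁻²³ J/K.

2.69 µV

V_n = √(4kTRB)
4kTRB = 4 × 1.38×10⁻²³ × 300 × 5.00×10¹ × 8.72×10⁶ = 7.22×10⁻¹² V²
V_n = √(7.22×10⁻¹²) = 2.69×10⁻⁶ V = 2.69 µV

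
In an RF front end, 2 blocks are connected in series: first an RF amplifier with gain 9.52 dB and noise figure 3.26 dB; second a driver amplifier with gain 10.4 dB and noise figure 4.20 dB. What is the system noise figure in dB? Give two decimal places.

3.62 dB

Convert to linear (a loss of L dB is a gain of −L dB): F_i = 10^(NF_i/10), G_i = 10^(G_i,dB/10)
  Stage 1: F_1 = 10^(3.26/10) = 2.118, G_1 = 10^(9.52/10) = 8.954
  Stage 2: F_2 = 10^(4.20/10) = 2.630, G_2 = 10^(10.4/10) = 10.96
Friis cascade:
  F = 2.118 + (2.630 − 1)/8.954 = 2.300
NF = 10 log₁₀(2.300) = 3.62 dB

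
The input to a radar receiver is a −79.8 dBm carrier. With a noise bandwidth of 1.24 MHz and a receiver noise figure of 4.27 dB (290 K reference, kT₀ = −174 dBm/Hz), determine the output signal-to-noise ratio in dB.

29.0 dB

Noise floor: N = −174 + 10 log₁₀(B) + NF
10 log₁₀(1.24×10⁶) = 60.93 dB
N = −174 + 60.93 + 4.27 = −108.80 dBm
SNR = P_sig − N = −79.8 − (−108.80) = 29.00 dB → 29.0 dB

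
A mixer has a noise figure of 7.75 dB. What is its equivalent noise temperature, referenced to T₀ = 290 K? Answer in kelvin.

1437 K

F = 10^(7.75/10) = 5.95662
T_e = (F − 1)·T₀ = (5.95662 − 1) × 290 = 1437 K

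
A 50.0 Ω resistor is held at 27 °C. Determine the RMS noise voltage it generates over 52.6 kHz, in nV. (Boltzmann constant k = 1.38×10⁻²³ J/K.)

T = 27 °C + 273.15 = 300.15 K
V_n = √(4kTRB)
4kTRB = 4 × 1.38×10⁻²³ × 300.15 × 5.00×10¹ × 5.26×10⁴ = 4.36×10⁻¹⁴ V²
V_n = √(4.36×10⁻¹⁴) = 2.09×10⁻⁷ V = 209 nV

209 nV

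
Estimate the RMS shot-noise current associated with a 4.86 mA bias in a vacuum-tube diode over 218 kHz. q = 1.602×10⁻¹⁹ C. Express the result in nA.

18.4 nA

I_n = √(2qI·B)
2qI·B = 2 × 1.602×10⁻¹⁹ × 4.86×10⁻³ × 2.18×10⁵ = 3.39×10⁻¹⁶ A²
I_n = √(3.39×10⁻¹⁶) = 1.84×10⁻⁸ A = 18.4 nA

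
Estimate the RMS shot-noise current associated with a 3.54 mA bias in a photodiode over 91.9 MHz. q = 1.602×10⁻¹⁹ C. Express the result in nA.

I_n = √(2qI·B)
2qI·B = 2 × 1.602×10⁻¹⁹ × 3.54×10⁻³ × 9.19×10⁷ = 1.04×10⁻¹³ A²
I_n = √(1.04×10⁻¹³) = 3.23×10⁻⁷ A = 323 nA

323 nA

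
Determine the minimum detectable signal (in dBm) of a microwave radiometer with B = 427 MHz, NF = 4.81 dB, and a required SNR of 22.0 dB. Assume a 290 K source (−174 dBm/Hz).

−60.9 dBm

Sensitivity = −174 + 10 log₁₀(B) + NF + SNR_min
= −174 + 86.3 + 4.81 + 22.0
= −60.89 dBm → −60.9 dBm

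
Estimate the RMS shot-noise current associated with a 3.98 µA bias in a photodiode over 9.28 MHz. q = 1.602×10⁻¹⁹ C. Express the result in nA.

I_n = √(2qI·B)
2qI·B = 2 × 1.602×10⁻¹⁹ × 3.98×10⁻⁶ × 9.28×10⁶ = 1.18×10⁻¹⁷ A²
I_n = √(1.18×10⁻¹⁷) = 3.44×10⁻⁹ A = 3.44 nA

3.44 nA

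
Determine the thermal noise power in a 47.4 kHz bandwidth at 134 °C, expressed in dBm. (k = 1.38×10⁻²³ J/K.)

−125.7 dBm

T = 134 °C + 273.15 = 407.15 K
P_n = kTB = 1.38×10⁻²³ × 407.15 × 4.74×10⁴ = 2.66×10⁻¹⁶ W
In dBm: 10 log₁₀(2.66×10⁻¹⁶ / 10⁻³) = −125.7 dBm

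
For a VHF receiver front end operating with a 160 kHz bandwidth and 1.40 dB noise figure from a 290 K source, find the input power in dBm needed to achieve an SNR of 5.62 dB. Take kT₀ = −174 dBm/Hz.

−114.9 dBm

Sensitivity = −174 + 10 log₁₀(B) + NF + SNR_min
= −174 + 52.04 + 1.40 + 5.62
= −114.94 dBm → −114.9 dBm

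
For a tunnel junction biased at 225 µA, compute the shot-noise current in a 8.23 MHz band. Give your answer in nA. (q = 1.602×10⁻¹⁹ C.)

24.4 nA

I_n = √(2qI·B)
2qI·B = 2 × 1.602×10⁻¹⁹ × 2.25×10⁻⁴ × 8.23×10⁶ = 5.93×10⁻¹⁶ A²
I_n = √(5.93×10⁻¹⁶) = 2.44×10⁻⁸ A = 24.4 nA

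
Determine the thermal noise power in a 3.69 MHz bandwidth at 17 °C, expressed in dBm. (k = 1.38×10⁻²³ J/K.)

−108.3 dBm

T = 17 °C + 273.15 = 290.15 K
P_n = kTB = 1.38×10⁻²³ × 290.15 × 3.69×10⁶ = 1.48×10⁻¹⁴ W
In dBm: 10 log₁₀(1.48×10⁻¹⁴ / 10⁻³) = −108.3 dBm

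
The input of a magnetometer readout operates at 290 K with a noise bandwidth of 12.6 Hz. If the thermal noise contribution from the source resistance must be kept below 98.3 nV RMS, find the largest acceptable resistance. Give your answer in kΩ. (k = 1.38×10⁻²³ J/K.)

47.9 kΩ

Johnson–Nyquist: V_n = √(4kTRB) ⇒ R = V_n² / (4kTB)
4kTB = 4 × 1.38×10⁻²³ × 290 × 1.26×10¹ = 2.02×10⁻¹⁹
R = (9.83×10⁻⁸)² / 2.02×10⁻¹⁹ = 4.79×10⁴ Ω = 47.9 kΩ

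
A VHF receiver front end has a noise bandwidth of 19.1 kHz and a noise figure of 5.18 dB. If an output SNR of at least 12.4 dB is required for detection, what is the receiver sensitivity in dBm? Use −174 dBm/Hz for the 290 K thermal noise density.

Sensitivity = −174 + 10 log₁₀(B) + NF + SNR_min
= −174 + 42.81 + 5.18 + 12.4
= −113.61 dBm → −113.6 dBm

−113.6 dBm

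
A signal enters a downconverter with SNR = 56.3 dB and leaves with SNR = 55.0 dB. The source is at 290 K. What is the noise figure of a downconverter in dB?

NF (dB) = SNR_in(dB) − SNR_out(dB) when the source is at T₀
NF = 56.3 − 55.0 = 1.3 dB

1.3 dB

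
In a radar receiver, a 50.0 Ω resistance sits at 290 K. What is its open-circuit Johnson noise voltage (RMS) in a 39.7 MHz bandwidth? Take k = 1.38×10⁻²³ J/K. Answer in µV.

5.64 µV

V_n = √(4kTRB)
4kTRB = 4 × 1.38×10⁻²³ × 290 × 5.00×10¹ × 3.97×10⁷ = 3.18×10⁻¹¹ V²
V_n = √(3.18×10⁻¹¹) = 5.64×10⁻⁶ V = 5.64 µV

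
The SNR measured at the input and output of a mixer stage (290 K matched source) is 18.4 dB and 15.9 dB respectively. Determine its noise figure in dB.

NF (dB) = SNR_in(dB) − SNR_out(dB) when the source is at T₀
NF = 18.4 − 15.9 = 2.5 dB

2.5 dB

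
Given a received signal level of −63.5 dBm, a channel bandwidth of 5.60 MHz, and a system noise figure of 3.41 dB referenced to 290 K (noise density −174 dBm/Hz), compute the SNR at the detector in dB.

Noise floor: N = −174 + 10 log₁₀(B) + NF
10 log₁₀(5.60×10⁶) = 67.48 dB
N = −174 + 67.48 + 3.41 = −103.11 dBm
SNR = P_sig − N = −63.5 − (−103.11) = 39.61 dB → 39.6 dB

39.6 dB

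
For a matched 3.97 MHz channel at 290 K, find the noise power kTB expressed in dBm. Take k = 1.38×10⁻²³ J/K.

−108.0 dBm

P_n = kTB = 1.38×10⁻²³ × 290 × 3.97×10⁶ = 1.59×10⁻¹⁴ W
In dBm: 10 log₁₀(1.59×10⁻¹⁴ / 10⁻³) = −108.0 dBm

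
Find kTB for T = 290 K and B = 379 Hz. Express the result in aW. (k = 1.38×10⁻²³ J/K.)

P_n = kTB = 1.38×10⁻²³ × 290 × 3.79×10² = 1.52×10⁻¹⁸ W = 1.52 aW

1.52 aW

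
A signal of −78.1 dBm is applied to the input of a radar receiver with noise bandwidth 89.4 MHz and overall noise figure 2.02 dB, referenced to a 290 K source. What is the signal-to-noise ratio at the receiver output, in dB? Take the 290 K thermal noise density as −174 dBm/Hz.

14.4 dB

Noise floor: N = −174 + 10 log₁₀(B) + NF
10 log₁₀(8.94×10⁷) = 79.51 dB
N = −174 + 79.51 + 2.02 = −92.47 dBm
SNR = P_sig − N = −78.1 − (−92.47) = 14.37 dB → 14.4 dB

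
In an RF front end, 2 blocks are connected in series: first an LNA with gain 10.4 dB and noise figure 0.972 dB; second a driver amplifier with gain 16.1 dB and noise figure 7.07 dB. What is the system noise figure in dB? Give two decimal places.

Convert to linear (a loss of L dB is a gain of −L dB): F_i = 10^(NF_i/10), G_i = 10^(G_i,dB/10)
  Stage 1: F_1 = 10^(0.972/10) = 1.251, G_1 = 10^(10.4/10) = 10.96
  Stage 2: F_2 = 10^(7.07/10) = 5.093, G_2 = 10^(16.1/10) = 40.74
Friis cascade:
  F = 1.251 + (5.093 − 1)/10.96 = 1.624
NF = 10 log₁₀(1.624) = 2.11 dB

2.11 dB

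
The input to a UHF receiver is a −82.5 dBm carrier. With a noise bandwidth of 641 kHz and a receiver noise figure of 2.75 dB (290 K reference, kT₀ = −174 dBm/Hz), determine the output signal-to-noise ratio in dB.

Noise floor: N = −174 + 10 log₁₀(B) + NF
10 log₁₀(6.41×10⁵) = 58.07 dB
N = −174 + 58.07 + 2.75 = −113.18 dBm
SNR = P_sig − N = −82.5 − (−113.18) = 30.68 dB → 30.7 dB

30.7 dB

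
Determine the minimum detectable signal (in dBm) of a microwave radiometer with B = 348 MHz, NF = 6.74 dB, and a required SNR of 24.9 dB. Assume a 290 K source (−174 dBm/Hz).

−56.9 dBm

Sensitivity = −174 + 10 log₁₀(B) + NF + SNR_min
= −174 + 85.42 + 6.74 + 24.9
= −56.94 dBm → −56.9 dBm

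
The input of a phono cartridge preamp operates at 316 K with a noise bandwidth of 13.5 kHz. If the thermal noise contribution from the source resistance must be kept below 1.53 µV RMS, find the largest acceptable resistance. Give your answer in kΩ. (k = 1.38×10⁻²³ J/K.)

Johnson–Nyquist: V_n = √(4kTRB) ⇒ R = V_n² / (4kTB)
4kTB = 4 × 1.38×10⁻²³ × 316 × 1.35×10⁴ = 2.35×10⁻¹⁶
R = (1.53×10⁻⁶)² / 2.35×10⁻¹⁶ = 9.94×10³ Ω = 9.94 kΩ

9.94 kΩ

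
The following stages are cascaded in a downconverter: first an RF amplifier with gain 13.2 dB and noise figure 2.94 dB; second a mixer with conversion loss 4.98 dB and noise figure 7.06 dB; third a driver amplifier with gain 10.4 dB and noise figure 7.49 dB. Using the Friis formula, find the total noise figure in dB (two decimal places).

Convert to linear (a loss of L dB is a gain of −L dB): F_i = 10^(NF_i/10), G_i = 10^(G_i,dB/10)
  Stage 1: F_1 = 10^(2.94/10) = 1.968, G_1 = 10^(13.2/10) = 20.89
  Stage 2: F_2 = 10^(7.06/10) = 5.082, G_2 = 10^(−4.98/10) = 0.3177
  Stage 3: F_3 = 10^(7.49/10) = 5.610, G_3 = 10^(10.4/10) = 10.96
Friis cascade:
  F = 1.968 + (5.082 − 1)/20.89 + (5.610 − 1)/6.637 = 2.858
NF = 10 log₁₀(2.858) = 4.56 dB

4.56 dB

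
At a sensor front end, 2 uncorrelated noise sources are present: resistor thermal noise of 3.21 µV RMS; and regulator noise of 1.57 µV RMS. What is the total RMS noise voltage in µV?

3.57 µV

Uncorrelated sources add in power (mean-square): V_tot = √(ΣV_i²)
V_tot = √[(3.21×10⁻⁶)² + (1.57×10⁻⁶)²] = 3.57×10⁻⁶ V = 3.57 µV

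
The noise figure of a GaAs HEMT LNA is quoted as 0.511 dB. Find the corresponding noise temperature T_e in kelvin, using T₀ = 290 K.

36.2 K

F = 10^(0.511/10) = 1.12486
T_e = (F − 1)·T₀ = (1.12486 − 1) × 290 = 36.2 K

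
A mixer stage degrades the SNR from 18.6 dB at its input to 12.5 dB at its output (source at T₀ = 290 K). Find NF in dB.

6.1 dB

NF (dB) = SNR_in(dB) − SNR_out(dB) when the source is at T₀
NF = 18.6 − 12.5 = 6.1 dB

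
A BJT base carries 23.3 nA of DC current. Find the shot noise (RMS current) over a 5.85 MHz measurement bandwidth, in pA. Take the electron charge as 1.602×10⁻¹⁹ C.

209 pA

I_n = √(2qI·B)
2qI·B = 2 × 1.602×10⁻¹⁹ × 2.33×10⁻⁸ × 5.85×10⁶ = 4.37×10⁻²⁰ A²
I_n = √(4.37×10⁻²⁰) = 2.09×10⁻¹⁰ A = 209 pA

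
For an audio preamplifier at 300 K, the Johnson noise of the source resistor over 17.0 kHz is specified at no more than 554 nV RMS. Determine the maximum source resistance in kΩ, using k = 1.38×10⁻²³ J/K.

Johnson–Nyquist: V_n = √(4kTRB) ⇒ R = V_n² / (4kTB)
4kTB = 4 × 1.38×10⁻²³ × 300 × 1.70×10⁴ = 2.82×10⁻¹⁶
R = (5.54×10⁻⁷)² / 2.82×10⁻¹⁶ = 1.09×10³ Ω = 1.09 kΩ

1.09 kΩ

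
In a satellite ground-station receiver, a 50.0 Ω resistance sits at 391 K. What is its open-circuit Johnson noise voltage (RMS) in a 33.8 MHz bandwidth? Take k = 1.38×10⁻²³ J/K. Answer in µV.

V_n = √(4kTRB)
4kTRB = 4 × 1.38×10⁻²³ × 391 × 5.00×10¹ × 3.38×10⁷ = 3.65×10⁻¹¹ V²
V_n = √(3.65×10⁻¹¹) = 6.04×10⁻⁶ V = 6.04 µV

6.04 µV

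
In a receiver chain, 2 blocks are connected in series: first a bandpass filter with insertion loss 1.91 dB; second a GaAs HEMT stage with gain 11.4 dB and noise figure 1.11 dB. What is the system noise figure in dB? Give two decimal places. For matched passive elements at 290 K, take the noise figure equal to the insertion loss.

3.02 dB

Convert to linear (a loss of L dB is a gain of −L dB): F_i = 10^(NF_i/10), G_i = 10^(G_i,dB/10)
  Stage 1: F_1 = 10^(1.91/10) = 1.552, G_1 = 10^(−1.91/10) = 0.6442
  Stage 2: F_2 = 10^(1.11/10) = 1.291, G_2 = 10^(11.4/10) = 13.80
Friis cascade:
  F = 1.552 + (1.291 − 1)/0.6442 = 2.004
NF = 10 log₁₀(2.004) = 3.02 dB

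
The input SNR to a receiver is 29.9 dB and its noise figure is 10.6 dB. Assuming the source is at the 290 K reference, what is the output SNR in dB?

By definition F = SNR_in/SNR_out, so in dB: SNR_out = SNR_in − NF
SNR_out = 29.9 − 10.6 = 19.3 dB

19.3 dB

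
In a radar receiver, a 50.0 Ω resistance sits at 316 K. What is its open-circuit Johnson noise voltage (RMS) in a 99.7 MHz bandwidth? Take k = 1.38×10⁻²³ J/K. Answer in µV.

V_n = √(4kTRB)
4kTRB = 4 × 1.38×10⁻²³ × 316 × 5.00×10¹ × 9.97×10⁷ = 8.70×10⁻¹¹ V²
V_n = √(8.70×10⁻¹¹) = 9.32×10⁻⁶ V = 9.32 µV

9.32 µV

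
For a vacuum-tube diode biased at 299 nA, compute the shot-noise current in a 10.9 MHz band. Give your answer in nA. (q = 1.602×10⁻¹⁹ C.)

1.02 nA

I_n = √(2qI·B)
2qI·B = 2 × 1.602×10⁻¹⁹ × 2.99×10⁻⁷ × 1.09×10⁷ = 1.04×10⁻¹⁸ A²
I_n = √(1.04×10⁻¹⁸) = 1.02×10⁻⁹ A = 1.02 nA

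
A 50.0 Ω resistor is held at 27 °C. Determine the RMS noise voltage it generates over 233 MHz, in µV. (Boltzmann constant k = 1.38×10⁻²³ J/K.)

13.9 µV

T = 27 °C + 273.15 = 300.15 K
V_n = √(4kTRB)
4kTRB = 4 × 1.38×10⁻²³ × 300.15 × 5.00×10¹ × 2.33×10⁸ = 1.93×10⁻¹⁰ V²
V_n = √(1.93×10⁻¹⁰) = 1.39×10⁻⁵ V = 13.9 µV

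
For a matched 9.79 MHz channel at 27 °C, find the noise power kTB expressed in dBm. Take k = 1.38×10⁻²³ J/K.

T = 27 °C + 273.15 = 300.15 K
P_n = kTB = 1.38×10⁻²³ × 300.15 × 9.79×10⁶ = 4.06×10⁻¹⁴ W
In dBm: 10 log₁₀(4.06×10⁻¹⁴ / 10⁻³) = −103.9 dBm

−103.9 dBm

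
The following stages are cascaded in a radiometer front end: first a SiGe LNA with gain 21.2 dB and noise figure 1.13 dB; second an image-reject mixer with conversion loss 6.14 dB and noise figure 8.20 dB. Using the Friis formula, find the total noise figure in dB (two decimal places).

Convert to linear (a loss of L dB is a gain of −L dB): F_i = 10^(NF_i/10), G_i = 10^(G_i,dB/10)
  Stage 1: F_1 = 10^(1.13/10) = 1.297, G_1 = 10^(21.2/10) = 131.8
  Stage 2: F_2 = 10^(8.20/10) = 6.607, G_2 = 10^(−6.14/10) = 0.2432
Friis cascade:
  F = 1.297 + (6.607 − 1)/131.8 = 1.340
NF = 10 log₁₀(1.340) = 1.27 dB

1.27 dB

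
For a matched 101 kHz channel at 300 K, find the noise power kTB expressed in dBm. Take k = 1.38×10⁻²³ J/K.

−123.8 dBm

P_n = kTB = 1.38×10⁻²³ × 300 × 1.01×10⁵ = 4.18×10⁻¹⁶ W
In dBm: 10 log₁₀(4.18×10⁻¹⁶ / 10⁻³) = −123.8 dBm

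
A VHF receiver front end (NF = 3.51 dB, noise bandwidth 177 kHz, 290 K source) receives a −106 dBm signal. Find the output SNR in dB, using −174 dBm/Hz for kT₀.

12.0 dB

Noise floor: N = −174 + 10 log₁₀(B) + NF
10 log₁₀(1.77×10⁵) = 52.48 dB
N = −174 + 52.48 + 3.51 = −118.01 dBm
SNR = P_sig − N = −106 − (−118.01) = 12.01 dB → 12.0 dB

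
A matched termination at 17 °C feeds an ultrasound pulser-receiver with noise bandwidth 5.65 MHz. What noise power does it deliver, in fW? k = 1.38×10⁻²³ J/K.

22.6 fW

T = 17 °C + 273.15 = 290.15 K
P_n = kTB = 1.38×10⁻²³ × 290.15 × 5.65×10⁶ = 2.26×10⁻¹⁴ W = 22.6 fW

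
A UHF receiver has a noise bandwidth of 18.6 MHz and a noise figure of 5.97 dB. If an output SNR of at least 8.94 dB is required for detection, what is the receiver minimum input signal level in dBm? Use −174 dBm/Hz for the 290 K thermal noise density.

−86.4 dBm

Sensitivity = −174 + 10 log₁₀(B) + NF + SNR_min
= −174 + 72.7 + 5.97 + 8.94
= −86.39 dBm → −86.4 dBm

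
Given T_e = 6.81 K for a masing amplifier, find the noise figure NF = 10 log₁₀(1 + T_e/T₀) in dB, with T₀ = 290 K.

F = 1 + T_e/T₀ = 1 + 6.81/290 = 1.02348
NF = 10 log₁₀(1.02348) = 0.101 dB

0.101 dB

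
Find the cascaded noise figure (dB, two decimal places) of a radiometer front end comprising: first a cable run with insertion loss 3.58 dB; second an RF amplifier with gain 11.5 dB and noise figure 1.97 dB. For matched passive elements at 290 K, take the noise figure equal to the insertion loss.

Convert to linear (a loss of L dB is a gain of −L dB): F_i = 10^(NF_i/10), G_i = 10^(G_i,dB/10)
  Stage 1: F_1 = 10^(3.58/10) = 2.280, G_1 = 10^(−3.58/10) = 0.4385
  Stage 2: F_2 = 10^(1.97/10) = 1.574, G_2 = 10^(11.5/10) = 14.13
Friis cascade:
  F = 2.280 + (1.574 − 1)/0.4385 = 3.589
NF = 10 log₁₀(3.589) = 5.55 dB

5.55 dB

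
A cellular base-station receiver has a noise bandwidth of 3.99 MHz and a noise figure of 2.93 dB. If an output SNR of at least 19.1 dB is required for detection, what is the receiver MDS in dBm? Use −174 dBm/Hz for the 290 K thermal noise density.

−86.0 dBm

Sensitivity = −174 + 10 log₁₀(B) + NF + SNR_min
= −174 + 66.01 + 2.93 + 19.1
= −85.96 dBm → −86.0 dBm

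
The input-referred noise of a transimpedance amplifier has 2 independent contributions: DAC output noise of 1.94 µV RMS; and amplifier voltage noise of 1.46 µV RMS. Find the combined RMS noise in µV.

2.43 µV

Uncorrelated sources add in power (mean-square): V_tot = √(ΣV_i²)
V_tot = √[(1.94×10⁻⁶)² + (1.46×10⁻⁶)²] = 2.43×10⁻⁶ V = 2.43 µV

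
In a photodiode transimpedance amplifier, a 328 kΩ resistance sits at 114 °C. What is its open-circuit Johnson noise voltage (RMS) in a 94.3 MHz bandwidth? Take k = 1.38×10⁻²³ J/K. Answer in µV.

813 µV

T = 114 °C + 273.15 = 387.15 K
V_n = √(4kTRB)
4kTRB = 4 × 1.38×10⁻²³ × 387.15 × 3.28×10⁵ × 9.43×10⁷ = 6.61×10⁻⁷ V²
V_n = √(6.61×10⁻⁷) = 8.13×10⁻⁴ V = 813 µV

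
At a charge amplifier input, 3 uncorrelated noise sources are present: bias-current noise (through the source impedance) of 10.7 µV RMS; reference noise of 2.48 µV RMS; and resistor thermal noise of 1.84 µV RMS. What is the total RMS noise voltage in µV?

Uncorrelated sources add in power (mean-square): V_tot = √(ΣV_i²)
V_tot = √[(1.07×10⁻⁵)² + (2.48×10⁻⁶)² + (1.84×10⁻⁶)²] = 1.11×10⁻⁵ V = 11.1 µV

11.1 µV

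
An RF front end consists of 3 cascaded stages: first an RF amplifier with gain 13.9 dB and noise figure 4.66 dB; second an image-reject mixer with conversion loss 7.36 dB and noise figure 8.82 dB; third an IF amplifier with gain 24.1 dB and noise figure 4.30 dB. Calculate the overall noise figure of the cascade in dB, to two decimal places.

Convert to linear (a loss of L dB is a gain of −L dB): F_i = 10^(NF_i/10), G_i = 10^(G_i,dB/10)
  Stage 1: F_1 = 10^(4.66/10) = 2.924, G_1 = 10^(13.9/10) = 24.55
  Stage 2: F_2 = 10^(8.82/10) = 7.621, G_2 = 10^(−7.36/10) = 0.1837
  Stage 3: F_3 = 10^(4.30/10) = 2.692, G_3 = 10^(24.1/10) = 257.0
Friis cascade:
  F = 2.924 + (7.621 − 1)/24.55 + (2.692 − 1)/4.508 = 3.569
NF = 10 log₁₀(3.569) = 5.53 dB

5.53 dB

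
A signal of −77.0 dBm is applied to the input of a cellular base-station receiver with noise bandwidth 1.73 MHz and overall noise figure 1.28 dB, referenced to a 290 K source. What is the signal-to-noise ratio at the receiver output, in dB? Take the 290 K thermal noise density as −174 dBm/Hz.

Noise floor: N = −174 + 10 log₁₀(B) + NF
10 log₁₀(1.73×10⁶) = 62.38 dB
N = −174 + 62.38 + 1.28 = −110.34 dBm
SNR = P_sig − N = −77.0 − (−110.34) = 33.34 dB → 33.3 dB

33.3 dB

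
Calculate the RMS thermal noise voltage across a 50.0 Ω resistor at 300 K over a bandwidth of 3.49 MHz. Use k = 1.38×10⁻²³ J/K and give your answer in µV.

V_n = √(4kTRB)
4kTRB = 4 × 1.38×10⁻²³ × 300 × 5.00×10¹ × 3.49×10⁶ = 2.89×10⁻¹² V²
V_n = √(2.89×10⁻¹²) = 1.70×10⁻⁶ V = 1.70 µV

1.70 µV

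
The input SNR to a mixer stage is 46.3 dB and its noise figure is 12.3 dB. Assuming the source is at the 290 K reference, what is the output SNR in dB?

34.0 dB

By definition F = SNR_in/SNR_out, so in dB: SNR_out = SNR_in − NF
SNR_out = 46.3 − 12.3 = 34.0 dB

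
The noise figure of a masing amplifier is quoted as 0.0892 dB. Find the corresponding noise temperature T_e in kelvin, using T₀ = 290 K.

6.02 K

F = 10^(0.0892/10) = 1.02075
T_e = (F − 1)·T₀ = (1.02075 − 1) × 290 = 6.02 K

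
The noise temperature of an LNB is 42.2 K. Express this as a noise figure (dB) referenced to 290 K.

0.590 dB

F = 1 + T_e/T₀ = 1 + 42.2/290 = 1.14552
NF = 10 log₁₀(1.14552) = 0.590 dB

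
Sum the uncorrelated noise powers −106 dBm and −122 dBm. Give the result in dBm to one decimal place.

−105.9 dBm

Convert to linear, add, convert back:
P₁ = 2.51×10⁻¹⁴ W, P₂ = 6.31×10⁻¹⁶ W
P_tot = 2.57×10⁻¹⁴ W → 10 log₁₀(P_tot / 10⁻³) = −105.9 dBm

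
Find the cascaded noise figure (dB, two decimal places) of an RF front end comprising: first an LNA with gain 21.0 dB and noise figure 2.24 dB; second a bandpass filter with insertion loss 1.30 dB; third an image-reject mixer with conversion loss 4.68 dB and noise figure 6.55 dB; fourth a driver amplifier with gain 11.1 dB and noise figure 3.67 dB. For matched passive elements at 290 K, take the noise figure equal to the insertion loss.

2.45 dB

Convert to linear (a loss of L dB is a gain of −L dB): F_i = 10^(NF_i/10), G_i = 10^(G_i,dB/10)
  Stage 1: F_1 = 10^(2.24/10) = 1.675, G_1 = 10^(21.0/10) = 125.9
  Stage 2: F_2 = 10^(1.30/10) = 1.349, G_2 = 10^(−1.30/10) = 0.7413
  Stage 3: F_3 = 10^(6.55/10) = 4.519, G_3 = 10^(−4.68/10) = 0.3404
  Stage 4: F_4 = 10^(3.67/10) = 2.328, G_4 = 10^(11.1/10) = 12.88
Friis cascade:
  F = 1.675 + (1.349 − 1)/125.9 + (4.519 − 1)/93.33 + (2.328 − 1)/31.77 = 1.757
NF = 10 log₁₀(1.757) = 2.45 dB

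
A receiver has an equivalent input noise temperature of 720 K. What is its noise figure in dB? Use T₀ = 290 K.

5.42 dB

F = 1 + T_e/T₀ = 1 + 720/290 = 3.48276
NF = 10 log₁₀(3.48276) = 5.42 dB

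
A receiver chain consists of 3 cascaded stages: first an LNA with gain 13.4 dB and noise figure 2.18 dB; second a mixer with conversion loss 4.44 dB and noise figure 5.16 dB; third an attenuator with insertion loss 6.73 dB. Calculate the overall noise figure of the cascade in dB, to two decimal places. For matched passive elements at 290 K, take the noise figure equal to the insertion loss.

Convert to linear (a loss of L dB is a gain of −L dB): F_i = 10^(NF_i/10), G_i = 10^(G_i,dB/10)
  Stage 1: F_1 = 10^(2.18/10) = 1.652, G_1 = 10^(13.4/10) = 21.88
  Stage 2: F_2 = 10^(5.16/10) = 3.281, G_2 = 10^(−4.44/10) = 0.3597
  Stage 3: F_3 = 10^(6.73/10) = 4.710, G_3 = 10^(−6.73/10) = 0.2123
Friis cascade:
  F = 1.652 + (3.281 − 1)/21.88 + (4.710 − 1)/7.870 = 2.228
NF = 10 log₁₀(2.228) = 3.48 dB

3.48 dB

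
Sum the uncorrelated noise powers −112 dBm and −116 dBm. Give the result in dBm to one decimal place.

Convert to linear, add, convert back:
P₁ = 6.31×10⁻¹⁵ W, P₂ = 2.51×10⁻¹⁵ W
P_tot = 8.82×10⁻¹⁵ W → 10 log₁₀(P_tot / 10⁻³) = −110.5 dBm

−110.5 dBm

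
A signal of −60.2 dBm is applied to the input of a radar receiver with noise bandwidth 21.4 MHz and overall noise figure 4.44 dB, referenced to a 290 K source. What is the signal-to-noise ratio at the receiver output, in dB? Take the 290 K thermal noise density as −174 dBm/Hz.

Noise floor: N = −174 + 10 log₁₀(B) + NF
10 log₁₀(2.14×10⁷) = 73.3 dB
N = −174 + 73.3 + 4.44 = −96.26 dBm
SNR = P_sig − N = −60.2 − (−96.26) = 36.06 dB → 36.1 dB

36.1 dB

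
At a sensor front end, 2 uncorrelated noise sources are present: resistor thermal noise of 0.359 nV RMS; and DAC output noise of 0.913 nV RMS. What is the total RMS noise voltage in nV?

0.981 nV

Uncorrelated sources add in power (mean-square): V_tot = √(ΣV_i²)
V_tot = √[(3.59×10⁻¹⁰)² + (9.13×10⁻¹⁰)²] = 9.81×10⁻¹⁰ V = 0.981 nV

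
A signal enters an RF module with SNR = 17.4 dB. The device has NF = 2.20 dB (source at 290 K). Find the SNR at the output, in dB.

By definition F = SNR_in/SNR_out, so in dB: SNR_out = SNR_in − NF
SNR_out = 17.4 − 2.20 = 15.20 dB

15.20 dB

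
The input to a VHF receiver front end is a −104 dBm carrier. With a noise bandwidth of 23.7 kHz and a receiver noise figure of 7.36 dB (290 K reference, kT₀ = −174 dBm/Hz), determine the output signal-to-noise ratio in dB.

18.9 dB

Noise floor: N = −174 + 10 log₁₀(B) + NF
10 log₁₀(2.37×10⁴) = 43.75 dB
N = −174 + 43.75 + 7.36 = −122.89 dBm
SNR = P_sig − N = −104 − (−122.89) = 18.89 dB → 18.9 dB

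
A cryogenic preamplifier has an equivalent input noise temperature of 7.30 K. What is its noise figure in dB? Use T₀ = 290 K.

0.108 dB

F = 1 + T_e/T₀ = 1 + 7.30/290 = 1.02517
NF = 10 log₁₀(1.02517) = 0.108 dB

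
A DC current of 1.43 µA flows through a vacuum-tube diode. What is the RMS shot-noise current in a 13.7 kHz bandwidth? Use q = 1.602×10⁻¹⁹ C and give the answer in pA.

I_n = √(2qI·B)
2qI·B = 2 × 1.602×10⁻¹⁹ × 1.43×10⁻⁶ × 1.37×10⁴ = 6.28×10⁻²¹ A²
I_n = √(6.28×10⁻²¹) = 7.92×10⁻¹¹ A = 79.2 pA

79.2 pA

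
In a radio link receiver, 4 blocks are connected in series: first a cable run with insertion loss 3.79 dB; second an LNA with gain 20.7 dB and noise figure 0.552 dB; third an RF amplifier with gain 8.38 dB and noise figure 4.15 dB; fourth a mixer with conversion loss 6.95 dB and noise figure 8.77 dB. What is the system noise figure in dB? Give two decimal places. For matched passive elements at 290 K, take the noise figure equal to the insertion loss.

Convert to linear (a loss of L dB is a gain of −L dB): F_i = 10^(NF_i/10), G_i = 10^(G_i,dB/10)
  Stage 1: F_1 = 10^(3.79/10) = 2.393, G_1 = 10^(−3.79/10) = 0.4178
  Stage 2: F_2 = 10^(0.552/10) = 1.136, G_2 = 10^(20.7/10) = 117.5
  Stage 3: F_3 = 10^(4.15/10) = 2.600, G_3 = 10^(8.38/10) = 6.887
  Stage 4: F_4 = 10^(8.77/10) = 7.534, G_4 = 10^(−6.95/10) = 0.2018
Friis cascade:
  F = 2.393 + (1.136 − 1)/0.4178 + (2.600 − 1)/49.09 + (7.534 − 1)/338.1 = 2.770
NF = 10 log₁₀(2.770) = 4.42 dB

4.42 dB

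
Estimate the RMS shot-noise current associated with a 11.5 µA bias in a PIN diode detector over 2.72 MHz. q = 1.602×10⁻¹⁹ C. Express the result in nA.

I_n = √(2qI·B)
2qI·B = 2 × 1.602×10⁻¹⁹ × 1.15×10⁻⁵ × 2.72×10⁶ = 1.00×10⁻¹⁷ A²
I_n = √(1.00×10⁻¹⁷) = 3.17×10⁻⁹ A = 3.17 nA

3.17 nA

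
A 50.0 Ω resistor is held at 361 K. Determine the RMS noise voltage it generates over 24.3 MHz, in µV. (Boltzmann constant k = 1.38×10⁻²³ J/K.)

4.92 µV

V_n = √(4kTRB)
4kTRB = 4 × 1.38×10⁻²³ × 361 × 5.00×10¹ × 2.43×10⁷ = 2.42×10⁻¹¹ V²
V_n = √(2.42×10⁻¹¹) = 4.92×10⁻⁶ V = 4.92 µV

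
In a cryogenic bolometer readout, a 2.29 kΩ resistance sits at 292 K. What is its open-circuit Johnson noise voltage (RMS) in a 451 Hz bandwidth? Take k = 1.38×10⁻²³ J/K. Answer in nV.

V_n = √(4kTRB)
4kTRB = 4 × 1.38×10⁻²³ × 292 × 2.29×10³ × 4.51×10² = 1.66×10⁻¹⁴ V²
V_n = √(1.66×10⁻¹⁴) = 1.29×10⁻⁷ V = 129 nV

129 nV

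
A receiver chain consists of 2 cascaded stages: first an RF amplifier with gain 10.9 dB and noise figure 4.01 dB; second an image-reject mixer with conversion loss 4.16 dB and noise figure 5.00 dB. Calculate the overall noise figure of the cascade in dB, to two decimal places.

Convert to linear (a loss of L dB is a gain of −L dB): F_i = 10^(NF_i/10), G_i = 10^(G_i,dB/10)
  Stage 1: F_1 = 10^(4.01/10) = 2.518, G_1 = 10^(10.9/10) = 12.30
  Stage 2: F_2 = 10^(5.00/10) = 3.162, G_2 = 10^(−4.16/10) = 0.3837
Friis cascade:
  F = 2.518 + (3.162 − 1)/12.30 = 2.693
NF = 10 log₁₀(2.693) = 4.30 dB

4.30 dB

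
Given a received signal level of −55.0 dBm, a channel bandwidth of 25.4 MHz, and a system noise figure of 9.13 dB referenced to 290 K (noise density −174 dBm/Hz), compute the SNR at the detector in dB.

Noise floor: N = −174 + 10 log₁₀(B) + NF
10 log₁₀(2.54×10⁷) = 74.05 dB
N = −174 + 74.05 + 9.13 = −90.82 dBm
SNR = P_sig − N = −55.0 − (−90.82) = 35.82 dB → 35.8 dB

35.8 dB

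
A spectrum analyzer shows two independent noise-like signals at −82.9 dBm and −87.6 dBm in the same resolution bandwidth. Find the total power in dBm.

−81.6 dBm

Convert to linear, add, convert back:
P₁ = 5.13×10⁻¹² W, P₂ = 1.74×10⁻¹² W
P_tot = 6.87×10⁻¹² W → 10 log₁₀(P_tot / 10⁻³) = −81.6 dBm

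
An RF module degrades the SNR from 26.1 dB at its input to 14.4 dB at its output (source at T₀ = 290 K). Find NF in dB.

NF (dB) = SNR_in(dB) − SNR_out(dB) when the source is at T₀
NF = 26.1 − 14.4 = 11.7 dB

11.7 dB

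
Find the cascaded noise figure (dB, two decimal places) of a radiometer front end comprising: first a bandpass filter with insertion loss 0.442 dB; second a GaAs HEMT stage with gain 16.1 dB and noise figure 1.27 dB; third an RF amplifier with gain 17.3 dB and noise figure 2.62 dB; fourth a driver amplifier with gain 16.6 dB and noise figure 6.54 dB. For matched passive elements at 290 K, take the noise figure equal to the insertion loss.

Convert to linear (a loss of L dB is a gain of −L dB): F_i = 10^(NF_i/10), G_i = 10^(G_i,dB/10)
  Stage 1: F_1 = 10^(0.442/10) = 1.107, G_1 = 10^(−0.442/10) = 0.9032
  Stage 2: F_2 = 10^(1.27/10) = 1.340, G_2 = 10^(16.1/10) = 40.74
  Stage 3: F_3 = 10^(2.62/10) = 1.828, G_3 = 10^(17.3/10) = 53.70
  Stage 4: F_4 = 10^(6.54/10) = 4.508, G_4 = 10^(16.6/10) = 45.71
Friis cascade:
  F = 1.107 + (1.340 − 1)/0.9032 + (1.828 − 1)/36.80 + (4.508 − 1)/1976 = 1.507
NF = 10 log₁₀(1.507) = 1.78 dB

1.78 dB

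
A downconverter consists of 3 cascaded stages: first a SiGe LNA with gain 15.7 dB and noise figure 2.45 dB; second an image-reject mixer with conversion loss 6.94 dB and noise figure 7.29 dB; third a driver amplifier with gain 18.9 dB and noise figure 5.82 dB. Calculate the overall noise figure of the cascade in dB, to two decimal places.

3.52 dB

Convert to linear (a loss of L dB is a gain of −L dB): F_i = 10^(NF_i/10), G_i = 10^(G_i,dB/10)
  Stage 1: F_1 = 10^(2.45/10) = 1.758, G_1 = 10^(15.7/10) = 37.15
  Stage 2: F_2 = 10^(7.29/10) = 5.358, G_2 = 10^(−6.94/10) = 0.2023
  Stage 3: F_3 = 10^(5.82/10) = 3.819, G_3 = 10^(18.9/10) = 77.62
Friis cascade:
  F = 1.758 + (5.358 − 1)/37.15 + (3.819 − 1)/7.516 = 2.250
NF = 10 log₁₀(2.250) = 3.52 dB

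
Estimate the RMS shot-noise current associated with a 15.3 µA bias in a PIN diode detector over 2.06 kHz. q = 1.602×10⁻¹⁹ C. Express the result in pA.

100 pA

I_n = √(2qI·B)
2qI·B = 2 × 1.602×10⁻¹⁹ × 1.53×10⁻⁵ × 2.06×10³ = 1.01×10⁻²⁰ A²
I_n = √(1.01×10⁻²⁰) = 1.00×10⁻¹⁰ A = 100 pA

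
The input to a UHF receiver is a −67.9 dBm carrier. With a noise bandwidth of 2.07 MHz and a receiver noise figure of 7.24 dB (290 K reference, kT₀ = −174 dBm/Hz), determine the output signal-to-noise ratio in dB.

Noise floor: N = −174 + 10 log₁₀(B) + NF
10 log₁₀(2.07×10⁶) = 63.16 dB
N = −174 + 63.16 + 7.24 = −103.60 dBm
SNR = P_sig − N = −67.9 − (−103.60) = 35.70 dB → 35.7 dB

35.7 dB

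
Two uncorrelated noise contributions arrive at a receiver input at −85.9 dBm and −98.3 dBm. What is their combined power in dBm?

−85.7 dBm

Convert to linear, add, convert back:
P₁ = 2.57×10⁻¹² W, P₂ = 1.48×10⁻¹³ W
P_tot = 2.72×10⁻¹² W → 10 log₁₀(P_tot / 10⁻³) = −85.7 dBm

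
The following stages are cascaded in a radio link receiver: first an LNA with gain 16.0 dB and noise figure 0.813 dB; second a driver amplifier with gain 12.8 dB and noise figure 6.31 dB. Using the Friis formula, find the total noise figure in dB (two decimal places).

1.10 dB

Convert to linear (a loss of L dB is a gain of −L dB): F_i = 10^(NF_i/10), G_i = 10^(G_i,dB/10)
  Stage 1: F_1 = 10^(0.813/10) = 1.206, G_1 = 10^(16.0/10) = 39.81
  Stage 2: F_2 = 10^(6.31/10) = 4.276, G_2 = 10^(12.8/10) = 19.05
Friis cascade:
  F = 1.206 + (4.276 − 1)/39.81 = 1.288
NF = 10 log₁₀(1.288) = 1.10 dB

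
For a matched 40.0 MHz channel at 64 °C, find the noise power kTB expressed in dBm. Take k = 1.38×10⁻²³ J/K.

T = 64 °C + 273.15 = 337.15 K
P_n = kTB = 1.38×10⁻²³ × 337.15 × 4.00×10⁷ = 1.86×10⁻¹³ W
In dBm: 10 log₁₀(1.86×10⁻¹³ / 10⁻³) = −97.3 dBm

−97.3 dBm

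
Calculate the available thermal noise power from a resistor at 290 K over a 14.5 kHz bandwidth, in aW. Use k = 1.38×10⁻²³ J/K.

58.0 aW

P_n = kTB = 1.38×10⁻²³ × 290 × 1.45×10⁴ = 5.80×10⁻¹⁷ W = 58.0 aW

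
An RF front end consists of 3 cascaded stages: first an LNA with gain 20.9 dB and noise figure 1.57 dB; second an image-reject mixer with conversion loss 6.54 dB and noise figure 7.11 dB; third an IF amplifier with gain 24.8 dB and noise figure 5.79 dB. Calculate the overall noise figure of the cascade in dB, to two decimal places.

Convert to linear (a loss of L dB is a gain of −L dB): F_i = 10^(NF_i/10), G_i = 10^(G_i,dB/10)
  Stage 1: F_1 = 10^(1.57/10) = 1.435, G_1 = 10^(20.9/10) = 123.0
  Stage 2: F_2 = 10^(7.11/10) = 5.140, G_2 = 10^(−6.54/10) = 0.2218
  Stage 3: F_3 = 10^(5.79/10) = 3.793, G_3 = 10^(24.8/10) = 302.0
Friis cascade:
  F = 1.435 + (5.140 − 1)/123.0 + (3.793 − 1)/27.29 = 1.571
NF = 10 log₁₀(1.571) = 1.96 dB

1.96 dB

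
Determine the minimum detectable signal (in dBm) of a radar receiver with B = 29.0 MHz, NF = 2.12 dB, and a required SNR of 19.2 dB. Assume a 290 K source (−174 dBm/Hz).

−78.1 dBm

Sensitivity = −174 + 10 log₁₀(B) + NF + SNR_min
= −174 + 74.62 + 2.12 + 19.2
= −78.06 dBm → −78.1 dBm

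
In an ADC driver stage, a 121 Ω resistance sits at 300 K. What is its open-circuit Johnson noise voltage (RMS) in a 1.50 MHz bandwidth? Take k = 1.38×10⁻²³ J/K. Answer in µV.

V_n = √(4kTRB)
4kTRB = 4 × 1.38×10⁻²³ × 300 × 1.21×10² × 1.50×10⁶ = 3.01×10⁻¹² V²
V_n = √(3.01×10⁻¹²) = 1.73×10⁻⁶ V = 1.73 µV

1.73 µV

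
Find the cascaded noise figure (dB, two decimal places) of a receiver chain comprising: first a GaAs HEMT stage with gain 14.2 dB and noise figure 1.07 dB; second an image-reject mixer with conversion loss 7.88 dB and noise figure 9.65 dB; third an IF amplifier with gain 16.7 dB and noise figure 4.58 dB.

Convert to linear (a loss of L dB is a gain of −L dB): F_i = 10^(NF_i/10), G_i = 10^(G_i,dB/10)
  Stage 1: F_1 = 10^(1.07/10) = 1.279, G_1 = 10^(14.2/10) = 26.30
  Stage 2: F_2 = 10^(9.65/10) = 9.226, G_2 = 10^(−7.88/10) = 0.1629
  Stage 3: F_3 = 10^(4.58/10) = 2.871, G_3 = 10^(16.7/10) = 46.77
Friis cascade:
  F = 1.279 + (9.226 − 1)/26.30 + (2.871 − 1)/4.285 = 2.029
NF = 10 log₁₀(2.029) = 3.07 dB

3.07 dB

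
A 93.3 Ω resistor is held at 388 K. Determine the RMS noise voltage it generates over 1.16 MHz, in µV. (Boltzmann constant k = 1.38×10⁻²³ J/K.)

V_n = √(4kTRB)
4kTRB = 4 × 1.38×10⁻²³ × 388 × 9.33×10¹ × 1.16×10⁶ = 2.32×10⁻¹² V²
V_n = √(2.32×10⁻¹²) = 1.52×10⁻⁶ V = 1.52 µV

1.52 µV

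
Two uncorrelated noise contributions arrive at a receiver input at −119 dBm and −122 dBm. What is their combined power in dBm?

−117.2 dBm

Convert to linear, add, convert back:
P₁ = 1.26×10⁻¹⁵ W, P₂ = 6.31×10⁻¹⁶ W
P_tot = 1.89×10⁻¹⁵ W → 10 log₁₀(P_tot / 10⁻³) = −117.2 dBm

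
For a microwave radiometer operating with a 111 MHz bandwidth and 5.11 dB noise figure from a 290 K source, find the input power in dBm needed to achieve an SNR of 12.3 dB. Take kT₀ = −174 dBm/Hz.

−76.1 dBm

Sensitivity = −174 + 10 log₁₀(B) + NF + SNR_min
= −174 + 80.45 + 5.11 + 12.3
= −76.14 dBm → −76.1 dBm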